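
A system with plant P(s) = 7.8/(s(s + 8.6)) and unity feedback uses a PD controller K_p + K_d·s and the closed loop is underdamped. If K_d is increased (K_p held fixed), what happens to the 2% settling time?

decrease

Characteristic equation s² + (8.6 + 7.8K_d)s + 7.8K_p = 0: raising K_d increases ζω_n = (8.6+7.8K_d)/2 while the loop stays underdamped, so T_s ≈ 4/(ζω_n) decreases.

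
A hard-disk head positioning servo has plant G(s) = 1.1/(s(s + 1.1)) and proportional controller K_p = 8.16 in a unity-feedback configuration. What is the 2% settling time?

Closed-loop characteristic equation: s² + 1.1s + 8.976 = 0, so ω_n = 2.996 rad/s and ζ = 1.1/(2·2.996) = 0.1836.
2% settling time T_s ≈ 4/(ζω_n) = 4/0.55 = 7.27 s.

T_s ≈ 7.27 s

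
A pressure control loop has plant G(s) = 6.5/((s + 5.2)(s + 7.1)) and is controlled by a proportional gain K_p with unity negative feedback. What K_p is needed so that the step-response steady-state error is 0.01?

Steady-state error for a unit step on this type-0 loop is 1/(1 + K_p·G(0)).
G(0) = 0.1761. Require 1/(1 + K_p·0.1761) = 0.01, so 1 + 0.1761·K_p = 100.
K_p = (100 − 1)/0.1761 = 562.

K_p = 562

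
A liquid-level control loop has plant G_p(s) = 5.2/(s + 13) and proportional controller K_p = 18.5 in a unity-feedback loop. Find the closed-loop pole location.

s = -109.2

Closed-loop transfer function: T(s) = K_p·G_p(s)/(1 + K_p·G_p(s)) = 96.2/(s + 13 + 96.2) = 96.2/(s + 109.2).
The closed-loop pole is at s = −109.2.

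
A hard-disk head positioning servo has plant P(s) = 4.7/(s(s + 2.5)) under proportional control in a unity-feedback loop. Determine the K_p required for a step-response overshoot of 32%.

K_p = 2.86

From %OS = 100·exp(−πζ/√(1−ζ²)) = 32%, ζ = −ln(0.32)/√(π²+ln²(0.32)) = 0.341.
Characteristic equation s² + 2.5s + 4.7K_p = 0 gives ζ = 2.5/(2√(4.7K_p)).
Setting ζ = 0.341: √(4.7K_p) = 2.5/(2·0.341) = 3.666, so K_p = 13.44/4.7 = 2.86.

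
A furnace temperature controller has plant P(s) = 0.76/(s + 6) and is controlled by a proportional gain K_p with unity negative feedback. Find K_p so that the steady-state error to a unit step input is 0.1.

The loop is type 0, so e_ss(step) = 1/(1 + K_pos) with K_pos = K_p·P(0).
P(0) = 0.1267. Require 1/(1 + K_p·0.1267) = 0.1, so 1 + 0.1267·K_p = 10.
K_p = (10 − 1)/0.1267 = 71.1.

K_p = 71.1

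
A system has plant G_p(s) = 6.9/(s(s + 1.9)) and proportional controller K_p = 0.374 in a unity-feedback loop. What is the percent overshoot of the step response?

9.99%

From 1 + K_pG_p(s) = 0: s² + 1.9s + 2.581 = 0 ⇒ ω_n = 1.606, ζ = 0.5914.
%OS = 100·exp(−πζ/√(1−ζ²)) = 100·exp(−π·0.5914/√0.6503) = 9.99%.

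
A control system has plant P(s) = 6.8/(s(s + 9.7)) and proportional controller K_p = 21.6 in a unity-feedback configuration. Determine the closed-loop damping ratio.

1 + K_p·P(s) = 0 gives s² + 9.7s + 146.9 = 0.
So ω_n² = 146.9 ⇒ ω_n = 12.12 rad/s, and ζ = 9.7/(2ω_n) = 0.4.

ζ = 0.4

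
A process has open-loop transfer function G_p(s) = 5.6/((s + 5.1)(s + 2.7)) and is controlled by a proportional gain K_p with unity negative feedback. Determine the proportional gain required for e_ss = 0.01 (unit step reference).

The loop is type 0, so e_ss(step) = 1/(1 + K_pos) with K_pos = K_p·G_p(0).
G_p(0) = 0.4067. Require 1/(1 + K_p·0.4067) = 0.01, so 1 + 0.4067·K_p = 100.
K_p = (100 − 1)/0.4067 = 243.

K_p = 243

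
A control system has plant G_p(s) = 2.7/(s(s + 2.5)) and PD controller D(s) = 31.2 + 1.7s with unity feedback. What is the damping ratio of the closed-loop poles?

ζ = 0.386

Forward path: (31.2 + 1.7s)·2.7/(s(s+2.5)). The closed-loop characteristic equation is s² + (2.5 + 2.7·1.7)s + 2.7·31.2 = 0.
That is s² + 7.09s + 84.24 = 0, so ω_n = 9.178 rad/s and ζ = 7.09/(2·9.178) = 0.3862.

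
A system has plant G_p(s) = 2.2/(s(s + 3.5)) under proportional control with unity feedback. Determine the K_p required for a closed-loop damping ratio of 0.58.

Closed-loop characteristic equation: s² + 3.5s + K_p·2.2 = 0.
So ω_n = √(2.2K_p) and 2ζω_n = 3.5, giving ζ = 3.5/(2√(2.2K_p)).
Setting ζ = 0.58: √(2.2K_p) = 3.5/(2·0.58) = 3.017, so K_p = 9.104/2.2 = 4.14.

K_p = 4.14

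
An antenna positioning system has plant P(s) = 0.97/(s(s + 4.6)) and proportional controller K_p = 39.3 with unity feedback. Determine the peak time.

The closed-loop denominator s² + 4.6s + 38.12 gives ω_n = √38.12 = 6.174 and ζ = 4.6/(2ω_n) = 0.3725.
Damped frequency ω_d = ω_n√(1−ζ²) = 5.73 rad/s, so peak time T_p = π/ω_d = 0.548 s.

T_p = 0.548 s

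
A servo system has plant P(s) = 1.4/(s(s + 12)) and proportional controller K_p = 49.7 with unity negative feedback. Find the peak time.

T_p = 0.542 s

The closed-loop denominator s² + 12s + 69.58 gives ω_n = √69.58 = 8.341 and ζ = 12/(2ω_n) = 0.7193.
Damped frequency ω_d = ω_n√(1−ζ²) = 5.795 rad/s, so peak time T_p = π/ω_d = 0.542 s.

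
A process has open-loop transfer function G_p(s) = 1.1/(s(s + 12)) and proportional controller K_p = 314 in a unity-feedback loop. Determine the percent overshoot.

34.2%

The closed-loop denominator s² + 12s + 345.4 gives ω_n = √345.4 = 18.58 and ζ = 12/(2ω_n) = 0.3228.
%OS = 100·exp(−πζ/√(1−ζ²)) = 100·exp(−π·0.3228/√0.8958) = 34.2%.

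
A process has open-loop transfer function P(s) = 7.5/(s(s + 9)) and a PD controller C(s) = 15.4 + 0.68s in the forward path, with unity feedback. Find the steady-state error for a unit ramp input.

0.0779

The loop has one pole at the origin (type 1). Velocity error constant K_v = lim_{s→0} s·C(s)P(s) = 15.4·7.5/9 = 12.83.
Steady-state error to a unit ramp: e_ss = 1/K_v = 0.0779.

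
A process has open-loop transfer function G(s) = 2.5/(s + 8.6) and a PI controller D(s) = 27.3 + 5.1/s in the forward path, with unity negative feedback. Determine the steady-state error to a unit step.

The open loop D(s)G(s) has a pole at the origin (type 1), so the static position error constant is infinite and e_ss = 1/(1+∞) = 0.

0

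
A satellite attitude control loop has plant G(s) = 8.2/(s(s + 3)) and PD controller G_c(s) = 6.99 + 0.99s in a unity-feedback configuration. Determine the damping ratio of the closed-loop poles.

ζ = 0.734

Forward path: (6.99 + 0.99s)·8.2/(s(s+3)). The closed-loop characteristic equation is s² + (3 + 8.2·0.99)s + 8.2·6.99 = 0.
That is s² + 11.12s + 57.32 = 0, so ω_n = 7.571 rad/s and ζ = 11.12/(2·7.571) = 0.7343.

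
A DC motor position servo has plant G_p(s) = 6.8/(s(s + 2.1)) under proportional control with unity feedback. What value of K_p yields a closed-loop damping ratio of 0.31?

Closed-loop characteristic equation: s² + 2.1s + K_p·6.8 = 0.
So ω_n = √(6.8K_p) and 2ζω_n = 2.1, giving ζ = 2.1/(2√(6.8K_p)).
Setting ζ = 0.31: √(6.8K_p) = 2.1/(2·0.31) = 3.387, so K_p = 11.47/6.8 = 1.69.

K_p = 1.69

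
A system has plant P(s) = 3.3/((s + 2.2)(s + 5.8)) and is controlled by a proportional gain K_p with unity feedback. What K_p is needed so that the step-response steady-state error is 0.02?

K_p = 189

The loop is type 0, so e_ss(step) = 1/(1 + K_pos) with K_pos = K_p·P(0).
P(0) = 0.2586. Require 1/(1 + K_p·0.2586) = 0.02, so 1 + 0.2586·K_p = 50.
K_p = (50 − 1)/0.2586 = 189.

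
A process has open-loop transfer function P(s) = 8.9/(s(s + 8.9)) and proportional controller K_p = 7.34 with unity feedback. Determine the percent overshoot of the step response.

12.6%

From 1 + K_pP(s) = 0: s² + 8.9s + 65.33 = 0 ⇒ ω_n = 8.082, ζ = 0.5506.
%OS = 100·exp(−πζ/√(1−ζ²)) = 100·exp(−π·0.5506/√0.6969) = 12.6%.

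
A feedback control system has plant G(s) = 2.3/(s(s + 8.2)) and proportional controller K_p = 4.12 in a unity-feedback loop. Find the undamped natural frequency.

The closed-loop denominator is s(s+8.2) + 4.12·2.3 = s² + 8.2s + 9.476.
So ω_n² = 9.476 ⇒ ω_n = 3.078 rad/s, and ζ = 8.2/(2ω_n) = 1.33.

ω_n = 3.08 rad/s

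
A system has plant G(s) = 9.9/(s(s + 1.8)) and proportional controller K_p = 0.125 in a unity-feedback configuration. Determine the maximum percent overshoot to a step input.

The closed-loop denominator s² + 1.8s + 1.238 gives ω_n = √1.238 = 1.112 and ζ = 1.8/(2ω_n) = 0.809.
%OS = 100·exp(−πζ/√(1−ζ²)) = 100·exp(−π·0.809/√0.3455) = 1.32%.

1.32%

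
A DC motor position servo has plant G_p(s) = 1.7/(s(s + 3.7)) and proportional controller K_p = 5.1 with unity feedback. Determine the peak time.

The closed-loop denominator s² + 3.7s + 8.67 gives ω_n = √8.67 = 2.944 and ζ = 3.7/(2ω_n) = 0.6283.
Damped frequency ω_d = ω_n√(1−ζ²) = 2.291 rad/s, so peak time T_p = π/ω_d = 1.37 s.

T_p = 1.37 s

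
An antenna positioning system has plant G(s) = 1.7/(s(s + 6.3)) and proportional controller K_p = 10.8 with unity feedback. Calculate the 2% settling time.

From 1 + K_pG(s) = 0: s² + 6.3s + 18.36 = 0 ⇒ ω_n = 4.285, ζ = 0.7351.
2% settling time T_s ≈ 4/(ζω_n) = 4/3.15 = 1.27 s.

T_s ≈ 1.27 s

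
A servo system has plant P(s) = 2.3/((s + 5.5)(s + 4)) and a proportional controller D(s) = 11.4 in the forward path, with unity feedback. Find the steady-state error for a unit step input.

0.456

The loop is type 0. Static position error constant K_pos = D(0)·P(0) = 11.4·0.1045 = 1.192.
Steady-state error to a unit step: e_ss = 1/(1+K_pos) = 1/2.192 = 0.456.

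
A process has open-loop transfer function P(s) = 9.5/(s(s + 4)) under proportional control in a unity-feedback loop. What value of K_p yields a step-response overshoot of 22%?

K_p = 2.23

From %OS = 100·exp(−πζ/√(1−ζ²)) = 22%, ζ = −ln(0.22)/√(π²+ln²(0.22)) = 0.4342.
Characteristic equation s² + 4s + 9.5K_p = 0 gives ζ = 4/(2√(9.5K_p)).
Setting ζ = 0.4342: √(9.5K_p) = 4/(2·0.4342) = 4.607, so K_p = 21.22/9.5 = 2.23.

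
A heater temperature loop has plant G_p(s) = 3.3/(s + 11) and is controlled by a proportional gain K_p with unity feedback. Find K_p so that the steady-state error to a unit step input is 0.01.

Steady-state error for a unit step on this type-0 loop is 1/(1 + K_p·G_p(0)).
G_p(0) = 0.3. Require 1/(1 + K_p·0.3) = 0.01, so 1 + 0.3·K_p = 100.
K_p = (100 − 1)/0.3 = 330.

K_p = 330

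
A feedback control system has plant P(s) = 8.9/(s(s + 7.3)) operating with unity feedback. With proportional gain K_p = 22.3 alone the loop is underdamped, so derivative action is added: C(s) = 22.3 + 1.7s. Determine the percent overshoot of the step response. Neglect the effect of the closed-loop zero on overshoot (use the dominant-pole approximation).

1.6%

Forward path: (22.3 + 1.7s)·8.9/(s(s+7.3)). The closed-loop characteristic equation is s² + (7.3 + 8.9·1.7)s + 8.9·22.3 = 0.
That is s² + 22.43s + 198.5 = 0, so ω_n = 14.09 rad/s and ζ = 22.43/(2·14.09) = 0.7961.
%OS = 100·exp(−πζ/√(1−ζ²)) = 1.6%.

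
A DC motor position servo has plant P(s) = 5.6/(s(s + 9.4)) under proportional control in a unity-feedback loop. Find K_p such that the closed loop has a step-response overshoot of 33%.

From %OS = 100·exp(−πζ/√(1−ζ²)) = 33%, ζ = −ln(0.33)/√(π²+ln²(0.33)) = 0.3328.
Characteristic equation s² + 9.4s + 5.6K_p = 0 gives ζ = 9.4/(2√(5.6K_p)).
Setting ζ = 0.3328: √(5.6K_p) = 9.4/(2·0.3328) = 14.12, so K_p = 199.5/5.6 = 35.6.

K_p = 35.6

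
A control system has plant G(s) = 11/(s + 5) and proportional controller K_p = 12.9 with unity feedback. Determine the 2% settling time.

Closed-loop transfer function: T(s) = K_p·G(s)/(1 + K_p·G(s)) = 141.9/(s + 5 + 141.9) = 141.9/(s + 146.9).
Time constant τ = 1/146.9 = 0.006807 s, so the 2% settling time is about 4τ = 0.0272 s.

T_s ≈ 0.0272 s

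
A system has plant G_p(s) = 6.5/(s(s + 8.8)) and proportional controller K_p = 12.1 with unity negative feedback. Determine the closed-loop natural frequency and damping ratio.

ω_n = 8.87 rad/s, ζ = 0.496

With unity feedback the closed-loop characteristic equation is s² + 8.8s + 12.1·6.5 = s² + 8.8s + 78.65 = 0.
So ω_n² = 78.65 ⇒ ω_n = 8.868 rad/s, and ζ = 8.8/(2ω_n) = 0.496.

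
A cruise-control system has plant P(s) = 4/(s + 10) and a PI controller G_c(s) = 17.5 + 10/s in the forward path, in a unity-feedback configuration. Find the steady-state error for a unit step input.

0

The open loop G_c(s)P(s) has a pole at the origin (type 1), so the static position error constant is infinite and e_ss = 1/(1+∞) = 0.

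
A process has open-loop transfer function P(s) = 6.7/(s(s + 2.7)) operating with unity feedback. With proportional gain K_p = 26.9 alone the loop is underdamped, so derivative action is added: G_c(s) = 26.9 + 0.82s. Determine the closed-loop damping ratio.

Forward path: (26.9 + 0.82s)·6.7/(s(s+2.7)). The closed-loop characteristic equation is s² + (2.7 + 6.7·0.82)s + 6.7·26.9 = 0.
That is s² + 8.194s + 180.2 = 0, so ω_n = 13.42 rad/s and ζ = 8.194/(2·13.42) = 0.3052.

ζ = 0.305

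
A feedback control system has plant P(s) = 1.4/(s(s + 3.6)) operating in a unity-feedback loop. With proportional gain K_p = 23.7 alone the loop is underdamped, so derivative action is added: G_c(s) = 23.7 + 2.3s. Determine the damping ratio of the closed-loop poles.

ζ = 0.592

Forward path: (23.7 + 2.3s)·1.4/(s(s+3.6)). The closed-loop characteristic equation is s² + (3.6 + 1.4·2.3)s + 1.4·23.7 = 0.
That is s² + 6.82s + 33.18 = 0, so ω_n = 5.76 rad/s and ζ = 6.82/(2·5.76) = 0.592.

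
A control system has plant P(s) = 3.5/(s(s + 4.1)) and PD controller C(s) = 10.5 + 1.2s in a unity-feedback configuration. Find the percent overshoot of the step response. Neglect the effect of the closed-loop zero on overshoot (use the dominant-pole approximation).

Forward path: (10.5 + 1.2s)·3.5/(s(s+4.1)). The closed-loop characteristic equation is s² + (4.1 + 3.5·1.2)s + 3.5·10.5 = 0.
That is s² + 8.3s + 36.75 = 0, so ω_n = 6.062 rad/s and ζ = 8.3/(2·6.062) = 0.6846.
%OS = 100·exp(−πζ/√(1−ζ²)) = 5.23%.

5.23%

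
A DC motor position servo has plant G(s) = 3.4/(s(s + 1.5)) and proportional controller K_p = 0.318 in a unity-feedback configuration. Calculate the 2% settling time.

The closed-loop denominator s² + 1.5s + 1.081 gives ω_n = √1.081 = 1.04 and ζ = 1.5/(2ω_n) = 0.7213.
2% settling time T_s ≈ 4/(ζω_n) = 4/0.75 = 5.33 s.

T_s ≈ 5.33 s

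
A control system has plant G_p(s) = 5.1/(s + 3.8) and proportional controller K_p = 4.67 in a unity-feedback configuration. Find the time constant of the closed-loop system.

τ = 0.0362 s

Closed-loop transfer function: T(s) = K_p·G_p(s)/(1 + K_p·G_p(s)) = 23.82/(s + 3.8 + 23.82) = 23.82/(s + 27.62).
Time constant τ = 1/27.62 = 0.0362 s.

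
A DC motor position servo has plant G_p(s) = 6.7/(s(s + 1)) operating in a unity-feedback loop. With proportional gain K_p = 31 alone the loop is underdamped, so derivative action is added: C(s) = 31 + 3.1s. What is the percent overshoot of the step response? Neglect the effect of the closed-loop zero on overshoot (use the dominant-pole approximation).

2.68%

Forward path: (31 + 3.1s)·6.7/(s(s+1)). The closed-loop characteristic equation is s² + (1 + 6.7·3.1)s + 6.7·31 = 0.
That is s² + 21.77s + 207.7 = 0, so ω_n = 14.41 rad/s and ζ = 21.77/(2·14.41) = 0.7553.
%OS = 100·exp(−πζ/√(1−ζ²)) = 2.68%.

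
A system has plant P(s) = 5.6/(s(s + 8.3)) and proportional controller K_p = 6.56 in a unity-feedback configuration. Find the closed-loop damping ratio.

ζ = 0.685

With unity feedback the closed-loop characteristic equation is s² + 8.3s + 6.56·5.6 = s² + 8.3s + 36.74 = 0.
Matching s² + 2ζω_n s + ω_n²: ω_n = √36.74 = 6.061 rad/s and 2ζω_n = 8.3, so ζ = 8.3/(2·6.061) = 0.685.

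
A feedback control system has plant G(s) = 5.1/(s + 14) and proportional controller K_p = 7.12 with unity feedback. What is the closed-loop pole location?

Closed-loop transfer function: T(s) = K_p·G(s)/(1 + K_p·G(s)) = 36.31/(s + 14 + 36.31) = 36.31/(s + 50.31).
The closed-loop pole is at s = −50.31.

s = -50.31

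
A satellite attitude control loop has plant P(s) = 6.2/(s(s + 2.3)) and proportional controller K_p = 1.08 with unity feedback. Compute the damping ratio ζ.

ζ = 0.444

1 + K_p·P(s) = 0 gives s² + 2.3s + 6.696 = 0.
So ω_n² = 6.696 ⇒ ω_n = 2.588 rad/s, and ζ = 2.3/(2ω_n) = 0.444.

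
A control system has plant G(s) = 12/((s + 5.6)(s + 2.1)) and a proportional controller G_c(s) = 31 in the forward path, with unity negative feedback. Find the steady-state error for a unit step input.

The loop is type 0. Static position error constant K_pos = G_c(0)·G(0) = 31·1.02 = 31.63.
Steady-state error to a unit step: e_ss = 1/(1+K_pos) = 1/32.63 = 0.0306.

0.0306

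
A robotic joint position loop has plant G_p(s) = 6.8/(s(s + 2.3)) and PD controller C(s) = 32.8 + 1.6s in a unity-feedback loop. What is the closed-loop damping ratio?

ζ = 0.441

Forward path: (32.8 + 1.6s)·6.8/(s(s+2.3)). The closed-loop characteristic equation is s² + (2.3 + 6.8·1.6)s + 6.8·32.8 = 0.
That is s² + 13.18s + 223 = 0, so ω_n = 14.93 rad/s and ζ = 13.18/(2·14.93) = 0.4413.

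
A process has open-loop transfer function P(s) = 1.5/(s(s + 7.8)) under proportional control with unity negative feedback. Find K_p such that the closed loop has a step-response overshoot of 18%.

From %OS = 100·exp(−πζ/√(1−ζ²)) = 18%, ζ = −ln(0.18)/√(π²+ln²(0.18)) = 0.4791.
Characteristic equation s² + 7.8s + 1.5K_p = 0 gives ζ = 7.8/(2√(1.5K_p)).
Setting ζ = 0.4791: √(1.5K_p) = 7.8/(2·0.4791) = 8.14, so K_p = 66.26/1.5 = 44.2.

K_p = 44.2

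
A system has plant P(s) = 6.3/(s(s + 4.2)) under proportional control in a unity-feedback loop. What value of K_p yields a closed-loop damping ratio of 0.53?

K_p = 2.49

Closed-loop characteristic equation: s² + 4.2s + K_p·6.3 = 0.
So ω_n = √(6.3K_p) and 2ζω_n = 4.2, giving ζ = 4.2/(2√(6.3K_p)).
Setting ζ = 0.53: √(6.3K_p) = 4.2/(2·0.53) = 3.962, so K_p = 15.7/6.3 = 2.49.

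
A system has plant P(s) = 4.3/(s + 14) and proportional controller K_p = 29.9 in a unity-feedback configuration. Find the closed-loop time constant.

τ = 0.00701 s

Closed-loop transfer function: T(s) = K_p·P(s)/(1 + K_p·P(s)) = 128.6/(s + 14 + 128.6) = 128.6/(s + 142.6).
Time constant τ = 1/142.6 = 0.00701 s.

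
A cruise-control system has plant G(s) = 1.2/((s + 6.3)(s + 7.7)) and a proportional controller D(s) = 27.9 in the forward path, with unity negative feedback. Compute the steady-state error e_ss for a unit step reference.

0.592

The loop is type 0. Static position error constant K_pos = D(0)·G(0) = 27.9·0.02474 = 0.6902.
Steady-state error to a unit step: e_ss = 1/(1+K_pos) = 1/1.69 = 0.592.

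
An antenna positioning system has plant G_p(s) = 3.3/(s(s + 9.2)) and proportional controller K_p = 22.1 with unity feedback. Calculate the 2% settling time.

The closed-loop denominator s² + 9.2s + 72.93 gives ω_n = √72.93 = 8.54 and ζ = 9.2/(2ω_n) = 0.5386.
2% settling time T_s ≈ 4/(ζω_n) = 4/4.6 = 0.87 s.

T_s ≈ 0.87 s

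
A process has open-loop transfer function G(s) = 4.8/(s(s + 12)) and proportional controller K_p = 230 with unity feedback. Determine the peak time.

Closed-loop characteristic equation: s² + 12s + 1104 = 0, so ω_n = 33.23 rad/s and ζ = 12/(2·33.23) = 0.1806.
Damped frequency ω_d = ω_n√(1−ζ²) = 32.68 rad/s, so peak time T_p = π/ω_d = 0.0961 s.

T_p = 0.0961 s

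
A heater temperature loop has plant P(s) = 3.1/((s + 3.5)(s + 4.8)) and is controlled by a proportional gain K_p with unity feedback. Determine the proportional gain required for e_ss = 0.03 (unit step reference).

K_p = 175

Steady-state error for a unit step on this type-0 loop is 1/(1 + K_p·P(0)).
P(0) = 0.1845. Require 1/(1 + K_p·0.1845) = 0.03, so 1 + 0.1845·K_p = 33.33.
K_p = (33.33 − 1)/0.1845 = 175.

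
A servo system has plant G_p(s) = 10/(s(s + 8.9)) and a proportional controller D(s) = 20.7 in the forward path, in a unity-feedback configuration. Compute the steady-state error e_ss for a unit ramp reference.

The loop has one pole at the origin (type 1). Velocity error constant K_v = lim_{s→0} s·D(s)G_p(s) = 20.7·10/8.9 = 23.26.
Steady-state error to a unit ramp: e_ss = 1/K_v = 0.043.

0.043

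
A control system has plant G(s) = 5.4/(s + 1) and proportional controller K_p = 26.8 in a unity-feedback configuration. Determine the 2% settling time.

T_s ≈ 0.0274 s

Closed-loop transfer function: T(s) = K_p·G(s)/(1 + K_p·G(s)) = 144.7/(s + 1 + 144.7) = 144.7/(s + 145.7).
Time constant τ = 1/145.7 = 0.006862 s, so the 2% settling time is about 4τ = 0.0274 s.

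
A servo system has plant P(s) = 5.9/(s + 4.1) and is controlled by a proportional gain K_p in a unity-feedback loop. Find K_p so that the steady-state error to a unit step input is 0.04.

The loop is type 0, so e_ss(step) = 1/(1 + K_pos) with K_pos = K_p·P(0).
P(0) = 1.439. Require 1/(1 + K_p·1.439) = 0.04, so 1 + 1.439·K_p = 25.
K_p = (25 − 1)/1.439 = 16.7.

K_p = 16.7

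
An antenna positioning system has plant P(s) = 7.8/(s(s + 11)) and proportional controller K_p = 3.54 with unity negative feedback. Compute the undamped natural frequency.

ω_n = 5.25 rad/s

1 + K_p·P(s) = 0 gives s² + 11s + 27.61 = 0.
Matching s² + 2ζω_n s + ω_n²: ω_n = √27.61 = 5.255 rad/s and 2ζω_n = 11, so ζ = 11/(2·5.255) = 1.05.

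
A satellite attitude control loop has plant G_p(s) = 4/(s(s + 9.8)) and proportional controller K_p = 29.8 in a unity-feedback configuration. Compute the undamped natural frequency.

ω_n = 10.9 rad/s

1 + K_p·G_p(s) = 0 gives s² + 9.8s + 119.2 = 0.
Matching s² + 2ζω_n s + ω_n²: ω_n = √119.2 = 10.92 rad/s and 2ζω_n = 9.8, so ζ = 9.8/(2·10.92) = 0.449.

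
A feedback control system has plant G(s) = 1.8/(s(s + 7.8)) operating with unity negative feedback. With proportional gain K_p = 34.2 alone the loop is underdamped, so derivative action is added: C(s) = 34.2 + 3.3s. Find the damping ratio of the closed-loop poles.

Forward path: (34.2 + 3.3s)·1.8/(s(s+7.8)). The closed-loop characteristic equation is s² + (7.8 + 1.8·3.3)s + 1.8·34.2 = 0.
That is s² + 13.74s + 61.56 = 0, so ω_n = 7.846 rad/s and ζ = 13.74/(2·7.846) = 0.8756.

ζ = 0.876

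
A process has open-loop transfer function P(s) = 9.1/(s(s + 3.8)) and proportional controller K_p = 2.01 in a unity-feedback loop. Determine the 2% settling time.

T_s ≈ 2.11 s

Closed-loop characteristic equation: s² + 3.8s + 18.29 = 0, so ω_n = 4.277 rad/s and ζ = 3.8/(2·4.277) = 0.4443.
2% settling time T_s ≈ 4/(ζω_n) = 4/1.9 = 2.11 s.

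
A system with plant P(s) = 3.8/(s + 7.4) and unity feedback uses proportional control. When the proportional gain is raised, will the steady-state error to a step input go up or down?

The position error constant K_pos = K_p·P(0) grows with K_p, and e_ss = 1/(1+K_pos) falls.

decrease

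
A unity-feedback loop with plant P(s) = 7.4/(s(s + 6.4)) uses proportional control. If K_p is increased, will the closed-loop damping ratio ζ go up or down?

decrease

ζ = 6.4/(2√(7.4K_p)); increasing K_p raises the denominator, so ζ falls.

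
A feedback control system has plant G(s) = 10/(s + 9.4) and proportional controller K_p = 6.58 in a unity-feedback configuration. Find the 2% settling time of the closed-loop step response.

T_s ≈ 0.0532 s

Closed-loop transfer function: T(s) = K_p·G(s)/(1 + K_p·G(s)) = 65.8/(s + 9.4 + 65.8) = 65.8/(s + 75.2).
Time constant τ = 1/75.2 = 0.0133 s, so the 2% settling time is about 4τ = 0.0532 s.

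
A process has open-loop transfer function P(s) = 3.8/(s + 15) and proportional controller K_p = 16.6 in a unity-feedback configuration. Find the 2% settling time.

T_s ≈ 0.0512 s

Closed-loop transfer function: T(s) = K_p·P(s)/(1 + K_p·P(s)) = 63.08/(s + 15 + 63.08) = 63.08/(s + 78.08).
Time constant τ = 1/78.08 = 0.01281 s, so the 2% settling time is about 4τ = 0.0512 s.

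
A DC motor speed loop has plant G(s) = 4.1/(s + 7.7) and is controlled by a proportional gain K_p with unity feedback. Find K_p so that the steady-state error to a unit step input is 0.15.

The loop is type 0, so e_ss(step) = 1/(1 + K_pos) with K_pos = K_p·G(0).
G(0) = 0.5325. Require 1/(1 + K_p·0.5325) = 0.15, so 1 + 0.5325·K_p = 6.667.
K_p = (6.667 − 1)/0.5325 = 10.6.

K_p = 10.6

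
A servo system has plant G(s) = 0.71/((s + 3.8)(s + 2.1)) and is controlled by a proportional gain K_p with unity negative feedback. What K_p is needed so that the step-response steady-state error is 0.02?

For a type-0 loop with proportional control, e_ss = 1/(1 + K_p·G(0)).
G(0) = 0.08897. Require 1/(1 + K_p·0.08897) = 0.02, so 1 + 0.08897·K_p = 50.
K_p = (50 − 1)/0.08897 = 551.

K_p = 551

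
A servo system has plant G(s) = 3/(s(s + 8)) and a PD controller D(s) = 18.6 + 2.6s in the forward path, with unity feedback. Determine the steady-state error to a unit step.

0

The open loop D(s)G(s) has a pole at the origin (type 1), so the static position error constant is infinite and e_ss = 1/(1+∞) = 0.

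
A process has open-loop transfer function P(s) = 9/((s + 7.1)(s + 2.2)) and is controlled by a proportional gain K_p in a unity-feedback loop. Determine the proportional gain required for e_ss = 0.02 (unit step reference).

K_p = 85

The loop is type 0, so e_ss(step) = 1/(1 + K_pos) with K_pos = K_p·P(0).
P(0) = 0.5762. Require 1/(1 + K_p·0.5762) = 0.02, so 1 + 0.5762·K_p = 50.
K_p = (50 − 1)/0.5762 = 85.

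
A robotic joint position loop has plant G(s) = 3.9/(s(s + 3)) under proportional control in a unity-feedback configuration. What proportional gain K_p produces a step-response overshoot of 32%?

K_p = 4.96

From %OS = 100·exp(−πζ/√(1−ζ²)) = 32%, ζ = −ln(0.32)/√(π²+ln²(0.32)) = 0.341.
Characteristic equation s² + 3s + 3.9K_p = 0 gives ζ = 3/(2√(3.9K_p)).
Setting ζ = 0.341: √(3.9K_p) = 3/(2·0.341) = 4.399, so K_p = 19.35/3.9 = 4.96.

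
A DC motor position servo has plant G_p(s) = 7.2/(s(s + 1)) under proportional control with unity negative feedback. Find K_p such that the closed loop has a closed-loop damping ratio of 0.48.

K_p = 0.151

Closed-loop characteristic equation: s² + 1s + K_p·7.2 = 0.
So ω_n = √(7.2K_p) and 2ζω_n = 1, giving ζ = 1/(2√(7.2K_p)).
Setting ζ = 0.48: √(7.2K_p) = 1/(2·0.48) = 1.042, so K_p = 1.085/7.2 = 0.151.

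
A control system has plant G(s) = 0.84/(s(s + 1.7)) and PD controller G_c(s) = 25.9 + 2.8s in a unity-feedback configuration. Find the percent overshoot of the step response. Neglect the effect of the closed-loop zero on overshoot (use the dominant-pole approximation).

Forward path: (25.9 + 2.8s)·0.84/(s(s+1.7)). The closed-loop characteristic equation is s² + (1.7 + 0.84·2.8)s + 0.84·25.9 = 0.
That is s² + 4.052s + 21.76 = 0, so ω_n = 4.664 rad/s and ζ = 4.052/(2·4.664) = 0.4344.
%OS = 100·exp(−πζ/√(1−ζ²)) = 22%.

22%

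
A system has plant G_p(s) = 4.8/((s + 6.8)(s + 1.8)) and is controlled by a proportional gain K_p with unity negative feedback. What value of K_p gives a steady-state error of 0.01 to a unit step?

K_p = 252

The loop is type 0, so e_ss(step) = 1/(1 + K_pos) with K_pos = K_p·G_p(0).
G_p(0) = 0.3922. Require 1/(1 + K_p·0.3922) = 0.01, so 1 + 0.3922·K_p = 100.
K_p = (100 − 1)/0.3922 = 252.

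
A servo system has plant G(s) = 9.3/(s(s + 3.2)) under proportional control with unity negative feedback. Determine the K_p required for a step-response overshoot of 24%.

K_p = 1.61

From %OS = 100·exp(−πζ/√(1−ζ²)) = 24%, ζ = −ln(0.24)/√(π²+ln²(0.24)) = 0.4136.
Characteristic equation s² + 3.2s + 9.3K_p = 0 gives ζ = 3.2/(2√(9.3K_p)).
Setting ζ = 0.4136: √(9.3K_p) = 3.2/(2·0.4136) = 3.869, so K_p = 14.97/9.3 = 1.61.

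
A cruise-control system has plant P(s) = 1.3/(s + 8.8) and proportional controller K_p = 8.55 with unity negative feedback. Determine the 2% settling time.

T_s ≈ 0.201 s

Closed-loop transfer function: T(s) = K_p·P(s)/(1 + K_p·P(s)) = 11.12/(s + 8.8 + 11.12) = 11.12/(s + 19.92).
Time constant τ = 1/19.92 = 0.05021 s, so the 2% settling time is about 4τ = 0.201 s.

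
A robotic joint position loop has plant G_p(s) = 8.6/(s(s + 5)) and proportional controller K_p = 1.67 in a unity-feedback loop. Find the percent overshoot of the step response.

6.34%

Closed-loop characteristic equation: s² + 5s + 14.36 = 0, so ω_n = 3.79 rad/s and ζ = 5/(2·3.79) = 0.6597.
%OS = 100·exp(−πζ/√(1−ζ²)) = 100·exp(−π·0.6597/√0.5648) = 6.34%.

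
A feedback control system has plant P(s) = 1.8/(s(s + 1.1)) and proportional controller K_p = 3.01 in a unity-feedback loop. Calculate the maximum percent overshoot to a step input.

46.6%

From 1 + K_pP(s) = 0: s² + 1.1s + 5.418 = 0 ⇒ ω_n = 2.328, ζ = 0.2363.
%OS = 100·exp(−πζ/√(1−ζ²)) = 100·exp(−π·0.2363/√0.9442) = 46.6%.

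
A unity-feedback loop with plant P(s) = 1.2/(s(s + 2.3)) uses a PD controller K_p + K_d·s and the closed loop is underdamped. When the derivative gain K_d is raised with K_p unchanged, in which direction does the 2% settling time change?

decrease

Characteristic equation s² + (2.3 + 1.2K_d)s + 1.2K_p = 0: raising K_d increases ζω_n = (2.3+1.2K_d)/2 while the loop stays underdamped, so T_s ≈ 4/(ζω_n) decreases.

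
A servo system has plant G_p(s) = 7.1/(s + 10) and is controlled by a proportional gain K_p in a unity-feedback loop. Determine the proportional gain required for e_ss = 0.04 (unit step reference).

K_p = 33.8

The loop is type 0, so e_ss(step) = 1/(1 + K_pos) with K_pos = K_p·G_p(0).
G_p(0) = 0.71. Require 1/(1 + K_p·0.71) = 0.04, so 1 + 0.71·K_p = 25.
K_p = (25 − 1)/0.71 = 33.8.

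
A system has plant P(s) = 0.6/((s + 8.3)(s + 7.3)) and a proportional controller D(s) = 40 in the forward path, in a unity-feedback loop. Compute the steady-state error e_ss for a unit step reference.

The loop is type 0. Static position error constant K_pos = D(0)·P(0) = 40·0.009903 = 0.3961.
Steady-state error to a unit step: e_ss = 1/(1+K_pos) = 1/1.396 = 0.716.

0.716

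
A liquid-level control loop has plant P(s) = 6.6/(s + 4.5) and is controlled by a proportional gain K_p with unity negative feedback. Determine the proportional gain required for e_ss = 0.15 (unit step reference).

For a type-0 loop with proportional control, e_ss = 1/(1 + K_p·P(0)).
P(0) = 1.467. Require 1/(1 + K_p·1.467) = 0.15, so 1 + 1.467·K_p = 6.667.
K_p = (6.667 − 1)/1.467 = 3.86.

K_p = 3.86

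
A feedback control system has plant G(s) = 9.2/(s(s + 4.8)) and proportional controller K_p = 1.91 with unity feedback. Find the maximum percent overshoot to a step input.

From 1 + K_pG(s) = 0: s² + 4.8s + 17.57 = 0 ⇒ ω_n = 4.192, ζ = 0.5725.
%OS = 100·exp(−πζ/√(1−ζ²)) = 100·exp(−π·0.5725/√0.6722) = 11.1%.

11.1%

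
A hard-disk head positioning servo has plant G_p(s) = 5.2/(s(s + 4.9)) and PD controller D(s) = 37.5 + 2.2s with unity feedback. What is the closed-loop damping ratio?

ζ = 0.585

Forward path: (37.5 + 2.2s)·5.2/(s(s+4.9)). The closed-loop characteristic equation is s² + (4.9 + 5.2·2.2)s + 5.2·37.5 = 0.
That is s² + 16.34s + 195 = 0, so ω_n = 13.96 rad/s and ζ = 16.34/(2·13.96) = 0.5851.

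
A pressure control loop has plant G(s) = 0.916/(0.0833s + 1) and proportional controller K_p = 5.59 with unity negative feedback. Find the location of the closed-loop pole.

Closed loop: T(s) = K_p·G/(1+K_p·G) = 5.12/(0.0833s + 1 + 5.12), with pole at s = −(1 + 5.12)/0.0833 = −73.47.

s = -73.47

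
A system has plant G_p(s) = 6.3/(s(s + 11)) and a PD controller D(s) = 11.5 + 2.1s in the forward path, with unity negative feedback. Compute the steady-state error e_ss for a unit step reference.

The open loop D(s)G_p(s) has a pole at the origin (type 1), so the static position error constant is infinite and e_ss = 1/(1+∞) = 0.

0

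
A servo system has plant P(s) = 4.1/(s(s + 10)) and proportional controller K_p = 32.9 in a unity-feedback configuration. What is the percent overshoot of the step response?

The closed-loop denominator s² + 10s + 134.9 gives ω_n = √134.9 = 11.61 and ζ = 10/(2ω_n) = 0.4305.
%OS = 100·exp(−πζ/√(1−ζ²)) = 100·exp(−π·0.4305/√0.8147) = 22.3%.

22.3%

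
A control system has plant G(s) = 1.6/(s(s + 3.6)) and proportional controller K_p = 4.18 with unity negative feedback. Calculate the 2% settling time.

T_s ≈ 2.22 s

The closed-loop denominator s² + 3.6s + 6.688 gives ω_n = √6.688 = 2.586 and ζ = 3.6/(2ω_n) = 0.696.
2% settling time T_s ≈ 4/(ζω_n) = 4/1.8 = 2.22 s.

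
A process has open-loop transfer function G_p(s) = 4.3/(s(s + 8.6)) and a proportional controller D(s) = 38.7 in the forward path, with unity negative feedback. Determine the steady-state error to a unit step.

The open loop D(s)G_p(s) has a pole at the origin (type 1), so the static position error constant is infinite and e_ss = 1/(1+∞) = 0.

0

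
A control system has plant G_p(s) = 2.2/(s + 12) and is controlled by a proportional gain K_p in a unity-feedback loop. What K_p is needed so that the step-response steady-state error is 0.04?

K_p = 131

Steady-state error for a unit step on this type-0 loop is 1/(1 + K_p·G_p(0)).
G_p(0) = 0.1833. Require 1/(1 + K_p·0.1833) = 0.04, so 1 + 0.1833·K_p = 25.
K_p = (25 − 1)/0.1833 = 131.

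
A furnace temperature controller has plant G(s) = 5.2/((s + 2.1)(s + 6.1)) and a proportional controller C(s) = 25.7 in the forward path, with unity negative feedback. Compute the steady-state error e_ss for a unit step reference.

0.0875

The loop is type 0. Static position error constant K_pos = C(0)·G(0) = 25.7·0.4059 = 10.43.
Steady-state error to a unit step: e_ss = 1/(1+K_pos) = 1/11.43 = 0.0875.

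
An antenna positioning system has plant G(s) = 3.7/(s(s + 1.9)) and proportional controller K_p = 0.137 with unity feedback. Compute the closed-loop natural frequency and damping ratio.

ω_n = 0.712 rad/s, ζ = 1.33

1 + K_p·G(s) = 0 gives s² + 1.9s + 0.5069 = 0.
Matching s² + 2ζω_n s + ω_n²: ω_n = √0.5069 = 0.712 rad/s and 2ζω_n = 1.9, so ζ = 1.9/(2·0.712) = 1.33.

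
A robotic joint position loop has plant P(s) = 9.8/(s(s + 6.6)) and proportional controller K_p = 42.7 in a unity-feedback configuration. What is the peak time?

The closed-loop denominator s² + 6.6s + 418.5 gives ω_n = √418.5 = 20.46 and ζ = 6.6/(2ω_n) = 0.1613.
Damped frequency ω_d = ω_n√(1−ζ²) = 20.19 rad/s, so peak time T_p = π/ω_d = 0.156 s.

T_p = 0.156 s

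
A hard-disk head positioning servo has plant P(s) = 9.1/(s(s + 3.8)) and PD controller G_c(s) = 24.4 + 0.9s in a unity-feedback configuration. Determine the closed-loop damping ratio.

Forward path: (24.4 + 0.9s)·9.1/(s(s+3.8)). The closed-loop characteristic equation is s² + (3.8 + 9.1·0.9)s + 9.1·24.4 = 0.
That is s² + 11.99s + 222 = 0, so ω_n = 14.9 rad/s and ζ = 11.99/(2·14.9) = 0.4023.

ζ = 0.402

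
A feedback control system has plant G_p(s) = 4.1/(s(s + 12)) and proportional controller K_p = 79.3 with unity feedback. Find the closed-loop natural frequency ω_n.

The closed-loop denominator is s(s+12) + 79.3·4.1 = s² + 12s + 325.1.
Matching s² + 2ζω_n s + ω_n²: ω_n = √325.1 = 18.03 rad/s and 2ζω_n = 12, so ζ = 12/(2·18.03) = 0.333.

ω_n = 18 rad/s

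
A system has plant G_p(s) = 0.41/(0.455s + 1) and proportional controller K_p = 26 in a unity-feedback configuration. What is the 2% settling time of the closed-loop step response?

T_s ≈ 0.156 s

Closed loop: T(s) = K_p·G_p/(1+K_p·G_p) = 10.66/(0.455s + 1 + 10.66), with pole at s = −(1 + 10.66)/0.455 = −25.63.
τ = 1/25.63 = 0.03902 s, so 2% settling time ≈ 4τ = 0.156 s.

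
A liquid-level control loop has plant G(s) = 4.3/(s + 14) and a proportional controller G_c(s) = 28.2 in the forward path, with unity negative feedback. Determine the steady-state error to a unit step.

The loop is type 0. Static position error constant K_pos = G_c(0)·G(0) = 28.2·0.3071 = 8.661.
Steady-state error to a unit step: e_ss = 1/(1+K_pos) = 1/9.661 = 0.104.

0.104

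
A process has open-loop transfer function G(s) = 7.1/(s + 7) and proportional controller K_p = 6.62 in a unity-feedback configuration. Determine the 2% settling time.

Closed-loop transfer function: T(s) = K_p·G(s)/(1 + K_p·G(s)) = 47/(s + 7 + 47) = 47/(s + 54).
Time constant τ = 1/54 = 0.01852 s, so the 2% settling time is about 4τ = 0.0741 s.

T_s ≈ 0.0741 s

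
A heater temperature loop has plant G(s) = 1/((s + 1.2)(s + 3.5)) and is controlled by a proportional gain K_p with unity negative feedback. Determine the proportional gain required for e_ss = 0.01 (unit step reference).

Steady-state error for a unit step on this type-0 loop is 1/(1 + K_p·G(0)).
G(0) = 0.2381. Require 1/(1 + K_p·0.2381) = 0.01, so 1 + 0.2381·K_p = 100.
K_p = (100 − 1)/0.2381 = 416.

K_p = 416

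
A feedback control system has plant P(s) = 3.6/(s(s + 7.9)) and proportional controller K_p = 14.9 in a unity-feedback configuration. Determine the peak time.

Closed-loop characteristic equation: s² + 7.9s + 53.64 = 0, so ω_n = 7.324 rad/s and ζ = 7.9/(2·7.324) = 0.5393.
Damped frequency ω_d = ω_n√(1−ζ²) = 6.167 rad/s, so peak time T_p = π/ω_d = 0.509 s.

T_p = 0.509 s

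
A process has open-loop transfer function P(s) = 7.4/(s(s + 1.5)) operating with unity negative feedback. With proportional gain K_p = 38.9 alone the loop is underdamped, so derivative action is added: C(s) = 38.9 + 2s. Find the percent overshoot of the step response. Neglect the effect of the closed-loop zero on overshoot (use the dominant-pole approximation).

Forward path: (38.9 + 2s)·7.4/(s(s+1.5)). The closed-loop characteristic equation is s² + (1.5 + 7.4·2)s + 7.4·38.9 = 0.
That is s² + 16.3s + 287.9 = 0, so ω_n = 16.97 rad/s and ζ = 16.3/(2·16.97) = 0.4804.
%OS = 100·exp(−πζ/√(1−ζ²)) = 17.9%.

17.9%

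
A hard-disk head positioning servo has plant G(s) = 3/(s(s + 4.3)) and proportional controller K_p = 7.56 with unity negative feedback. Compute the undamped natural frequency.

ω_n = 4.76 rad/s

1 + K_p·G(s) = 0 gives s² + 4.3s + 22.68 = 0.
So ω_n² = 22.68 ⇒ ω_n = 4.762 rad/s, and ζ = 4.3/(2ω_n) = 0.451.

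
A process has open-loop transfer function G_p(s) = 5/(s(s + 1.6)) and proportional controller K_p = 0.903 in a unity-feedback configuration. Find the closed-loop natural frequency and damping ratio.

ω_n = 2.12 rad/s, ζ = 0.376

With unity feedback the closed-loop characteristic equation is s² + 1.6s + 0.903·5 = s² + 1.6s + 4.515 = 0.
Matching s² + 2ζω_n s + ω_n²: ω_n = √4.515 = 2.125 rad/s and 2ζω_n = 1.6, so ζ = 1.6/(2·2.125) = 0.376.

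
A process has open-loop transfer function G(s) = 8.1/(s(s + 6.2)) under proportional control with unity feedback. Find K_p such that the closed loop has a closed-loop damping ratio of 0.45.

Closed-loop characteristic equation: s² + 6.2s + K_p·8.1 = 0.
So ω_n = √(8.1K_p) and 2ζω_n = 6.2, giving ζ = 6.2/(2√(8.1K_p)).
Setting ζ = 0.45: √(8.1K_p) = 6.2/(2·0.45) = 6.889, so K_p = 47.46/8.1 = 5.86.

K_p = 5.86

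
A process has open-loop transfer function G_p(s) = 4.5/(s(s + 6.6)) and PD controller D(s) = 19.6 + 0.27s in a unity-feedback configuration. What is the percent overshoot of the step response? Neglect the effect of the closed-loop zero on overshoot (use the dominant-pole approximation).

23.8%

Forward path: (19.6 + 0.27s)·4.5/(s(s+6.6)). The closed-loop characteristic equation is s² + (6.6 + 4.5·0.27)s + 4.5·19.6 = 0.
That is s² + 7.815s + 88.2 = 0, so ω_n = 9.391 rad/s and ζ = 7.815/(2·9.391) = 0.4161.
%OS = 100·exp(−πζ/√(1−ζ²)) = 23.8%.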